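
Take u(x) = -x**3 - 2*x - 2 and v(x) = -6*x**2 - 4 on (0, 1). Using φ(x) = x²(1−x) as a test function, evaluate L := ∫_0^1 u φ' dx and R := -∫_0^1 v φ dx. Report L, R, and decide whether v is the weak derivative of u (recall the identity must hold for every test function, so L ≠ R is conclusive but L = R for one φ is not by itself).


LHS = 4/15, RHS = 8/15. No, v is not the weak derivative of u.

u(x) = -x**3 - 2*x - 2, classical derivative u'(x) = -3*x**2 - 2.
φ(x) = x²(1−x), so φ'(x) = x*(2 - 3*x).
Note φ(0) = φ(1) = 0, so the boundary term u·φ vanishes.
LHS = ∫_0^1 u(x) φ'(x) dx = ∫_0^1 (3*x^5 - 2*x^4 + 6*x^3 + 2*x^2 - 4*x) dx. Term by term:
  ∫_0^1 3*x^5 dx = 1/2;  ∫_0^1 -2*x^4 dx = -2/5;  ∫_0^1 6*x^3 dx = 3/2;
  ∫_0^1 2*x^2 dx = 2/3;  ∫_0^1 -4*x dx = -2.
Sum: 1/2 − 2/5 + 3/2 + 2/3 − 2 = 4/15.
So LHS = 4/15.
∫_0^1 v(x) φ(x) dx = ∫_0^1 (6*x^5 - 6*x^4 + 4*x^3 - 4*x^2) dx. Term by term:
  ∫_0^1 6*x^5 dx = 1;  ∫_0^1 -6*x^4 dx = -6/5;  ∫_0^1 4*x^3 dx = 1;
  ∫_0^1 -4*x^2 dx = -4/3.
Sum: 1 − 6/5 + 1 − 4/3 = -8/15.
So RHS = -∫_0^1 v(x) φ(x) dx = 8/15.
LHS − RHS = -4/15 ≠ 0, so the identity fails.
(For a valid weak derivative the identity must hold for EVERY test function, in particular this one. The failure shows v is NOT the weak derivative of u.)
Correct weak derivative would be u'(x) = -3*x**2 - 2.


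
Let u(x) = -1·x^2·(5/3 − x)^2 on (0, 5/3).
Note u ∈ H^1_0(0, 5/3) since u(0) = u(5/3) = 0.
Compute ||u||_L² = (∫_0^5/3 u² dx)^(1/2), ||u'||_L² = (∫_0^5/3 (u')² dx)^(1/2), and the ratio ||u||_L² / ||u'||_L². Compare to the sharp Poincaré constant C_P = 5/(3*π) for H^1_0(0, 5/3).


||u||_L² / ||u'||_L² = 5*sqrt(3)/18 < C_P = 5/(3*π).

u(x) = -1·x^2·(5/3 − x)^2, so u'(x) = 2*x*(-18*x^2 + 45*x - 25)/9.
u(x) = -1·x^2·(5/3 − x)^2 vanishes at x = 0 and x = 5/3, so u ∈ H^1_0(0, 5/3). Differentiate via the product rule and integrate the resulting polynomials term by term.
  ∫_0^5/3 u² dx = ∫_0^5/3 (x^8 - 20*x^7/3 + 50*x^6/3 - 500*x^5/27 + 625*x^4/81) dx. Term by term:
    ∫_0^5/3 x^8 dx = 1953125/177147;  ∫_0^5/3 -20*x^7/3 dx = -1953125/39366;  ∫_0^5/3 50*x^6/3 dx = 3906250/45927;
    ∫_0^5/3 -500*x^5/27 dx = -3906250/59049;  ∫_0^5/3 625*x^4/81 dx = 390625/19683.
  Sum: 1953125/177147 − 1953125/39366 + 3906250/45927 − 3906250/59049 + 390625/19683 = 390625/2480058.
  ∫_0^5/3 (u')² dx = ∫_0^5/3 (16*x^6 - 80*x^5 + 1300*x^4/9 - 1000*x^3/9 + 2500*x^2/81) dx. Term by term:
    ∫_0^5/3 16*x^6 dx = 1250000/15309;  ∫_0^5/3 -80*x^5 dx = -625000/2187;  ∫_0^5/3 1300*x^4/9 dx = 812500/2187;
    ∫_0^5/3 -1000*x^3/9 dx = -156250/729;  ∫_0^5/3 2500*x^2/81 dx = 312500/6561.
  Sum: 1250000/15309 − 625000/2187 + 812500/2187 − 156250/729 + 312500/6561 = 31250/45927.
∫_0^5/3 u² dx = 390625/2480058, so ||u||_L² = 625*sqrt(42)/10206.
∫_0^5/3 (u')² dx = 31250/45927, so ||u'||_L² = 125*sqrt(14)/567.
Ratio ||u||_L² / ||u'||_L² = 5*sqrt(3)/18.
Sharp Poincaré constant on H^1_0(0, 5/3) is C_P = L/π = 5/(3*π), achieved by sin(3*π/5·x).
A polynomial bump cannot attain the sharp Poincaré constant (only the first sine eigenfunction does), so the ratio is strictly less than C_P, consistent with ||u||_L² ≤ C_P ||u'||_L².


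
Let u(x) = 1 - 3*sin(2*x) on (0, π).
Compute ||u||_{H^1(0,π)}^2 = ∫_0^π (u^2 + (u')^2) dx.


||u||_{H^1(0,π)}^2 = 47*π/2

u'(x) = -6*cos(2*x).
Expand u² and (u')² and integrate term by term on (0, π), using: for integers n ≥ 1, ∫_0^π sin²(nx) dx = ∫_0^π cos²(nx) dx = π/2; for n ≠ n', ∫_0^π sin(nx)sin(n'x) dx = ∫_0^π cos(nx)cos(n'x) dx = 0; and by product-to-sum, ∫_0^π sin(nx)cos(n'x) dx = ½∫_0^π [sin((n+n')x) + sin((n−n')x)] dx, which is 0 when n+n' is even and 2n/(n²−n'²) when n+n' is odd (it need not vanish on (0, π)). For the constant mode: ∫_0^π 1 dx = π, ∫_0^π cos(nx) dx = 0, ∫_0^π sin(nx) dx = (1−(−1)^n)/n.
  u² squared terms: (1)²·∫1 dx = 1·π = π;  (-3)²·∫sin(2x)² dx = 9·π/2 = 9*π/2.
  u² cross terms: 2·(1)·(-3)·∫1·sin(2x) dx = -6·(0) = 0.
  So ∫_0^π u² dx = π + 9*π/2 + 0 = 11*π/2.
  (u')² squared terms: (-6)²·∫cos(2x)² dx = 36·π/2 = 18*π.
  So ∫_0^π (u')² dx = 18*π.
||u||_{H^1}^2 = (11*π/2) + (18*π) = 47*π/2.


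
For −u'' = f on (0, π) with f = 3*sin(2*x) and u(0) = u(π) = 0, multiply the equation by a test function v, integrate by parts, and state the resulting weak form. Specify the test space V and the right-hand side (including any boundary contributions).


V = H^1_0(0, π) (so v(0) = v(π) = 0); weak form: ∫_0^π u'v' dx = ∫_0^π (3*sin(2*x)) v dx for all v ∈ V.

Multiply both sides by a test function v and integrate from 0 to π:
  ∫_0^π −u''(x) v(x) dx = ∫_0^π f(x) v(x) dx.
Integrate the LHS by parts once:
  ∫_0^π −u'' v dx = −[u'(x) v(x)]_0^π + ∫_0^π u'(x) v'(x) dx.
Thus ∫_0^π u'(x) v'(x) dx = ∫_0^π f(x) v(x) dx + [u'(x) v(x)]_0^π.
Choose V so that boundary terms are either known or forced to vanish.
u is Dirichlet: u(0) = u(π) = 0. Let V = H^1_0(0, π); then v(0) = v(π) = 0, and [u' v]_0^π = 0.
Weak formulation: find u (satisfying any essential BC) such that ∫_0^π u'(x) v'(x) dx = ∫_0^π f v dx for all v ∈ V.
Substituting f(x) = 3*sin(2*x), the right-hand side is ∫_0^π (3*sin(2*x)) v dx.


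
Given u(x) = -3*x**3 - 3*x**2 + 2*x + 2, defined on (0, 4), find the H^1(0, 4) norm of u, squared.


||u||_{H^1}^2 = 5715872/105

The H^1 norm (squared) on an interval (0, L) is
  ||u||_{H^1}^2 = ∫_0^L u(x)^2 dx + ∫_0^L u'(x)^2 dx.
Compute u'(x) = -9*x**2 - 6*x + 2.
Then u(x)^2 = 9*x**6 + 18*x**5 - 3*x**4 - 24*x**3 - 8*x**2 + 8*x + 4 and u'(x)^2 = 81*x**4 + 108*x**3 - 24*x + 4.
Integrate each monomial from 0 to 4 using ∫_0^4 c·x^n dx = c·4^(n+1)/(n+1):
  ∫_0^4 u(x)^2 dx = ∫_0^4 (9*x^6 + 18*x^5 - 3*x^4 - 24*x^3 - 8*x^2 + 8*x + 4) dx. Term by term:
    ∫_0^4 9*x^6 dx = 147456/7;  ∫_0^4 18*x^5 dx = 12288;  ∫_0^4 -3*x^4 dx = -3072/5;
    ∫_0^4 -24*x^3 dx = -1536;  ∫_0^4 -8*x^2 dx = -512/3;  ∫_0^4 8*x dx = 64;
    ∫_0^4 4 dx = 16.
  Sum: 147456/7 + 12288 − 3072/5 − 1536 − 512/3 + 64 + 16 = 3266768/105.
  ∫_0^4 u'(x)^2 dx = ∫_0^4 (81*x^4 + 108*x^3 - 24*x + 4) dx. Term by term:
    ∫_0^4 81*x^4 dx = 82944/5;  ∫_0^4 108*x^3 dx = 6912;  ∫_0^4 -24*x dx = -192;
    ∫_0^4 4 dx = 16.
  Sum: 82944/5 + 6912 − 192 + 16 = 116624/5.
Adding: ||u||_{H^1}^2 = 3266768/105 + 116624/5 = 5715872/105.


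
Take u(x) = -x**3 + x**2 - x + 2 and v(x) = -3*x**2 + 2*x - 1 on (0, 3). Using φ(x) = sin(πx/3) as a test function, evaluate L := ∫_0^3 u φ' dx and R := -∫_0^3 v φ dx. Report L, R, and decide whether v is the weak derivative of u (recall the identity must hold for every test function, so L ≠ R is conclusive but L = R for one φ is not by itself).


LHS = -324/π^3 + 69/π, RHS = -324/π^3 + 69/π. Yes, v = u' weakly.

u(x) = -x**3 + x**2 - x + 2, classical derivative u'(x) = -3*x**2 + 2*x - 1.
φ(x) = sin(πx/3), so φ'(x) = π*cos(π*x/3)/3.
Note φ(0) = φ(3) = 0, so the boundary term u·φ vanishes.
LHS = ∫_0^3 u(x) φ'(x) dx = ∫_0^3 (-π*x^3*cos(π*x/3)/3 + π*x^2*cos(π*x/3)/3 - π*x*cos(π*x/3)/3 + 2*π*cos(π*x/3)/3) dx. Term by term:
  ∫_0^3 2*π*cos(π*x/3)/3 dx = 0;  ∫_0^3 -π*x*cos(π*x/3)/3 dx = 6/π;  ∫_0^3 -π*x^3*cos(π*x/3)/3 dx = -324/π^3 + 81/π;
  ∫_0^3 π*x^2*cos(π*x/3)/3 dx = -18/π.
Sum: 0 + 6/π + -324/π^3 + 81/π − 18/π = -324/π^3 + 69/π.
So LHS = -324/π^3 + 69/π.
∫_0^3 v(x) φ(x) dx = ∫_0^3 (-3*x^2*sin(π*x/3) + 2*x*sin(π*x/3) - sin(π*x/3)) dx. Term by term:
  ∫_0^3 -sin(π*x/3) dx = -6/π;  ∫_0^3 -3*x^2*sin(π*x/3) dx = -81/π + 324/π^3;  ∫_0^3 2*x*sin(π*x/3) dx = 18/π.
Sum: -6/π + -81/π + 324/π^3 + 18/π = -69/π + 324/π^3.
So RHS = -∫_0^3 v(x) φ(x) dx = -324/π^3 + 69/π.
LHS = RHS, so the identity holds for this test φ.
Moreover u is smooth here and v(x) = u'(x) = -3*x**2 + 2*x - 1 pointwise, so the identity holds for every test function. Hence v is the weak derivative of u.


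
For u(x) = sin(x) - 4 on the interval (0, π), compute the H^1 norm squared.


||u||_{H^1(0,π)}^2 = -16 + 17*π

u'(x) = cos(x).
Expand u² and (u')² and integrate term by term on (0, π), using: for integers n ≥ 1, ∫_0^π sin²(nx) dx = ∫_0^π cos²(nx) dx = π/2; for n ≠ n', ∫_0^π sin(nx)sin(n'x) dx = ∫_0^π cos(nx)cos(n'x) dx = 0; and by product-to-sum, ∫_0^π sin(nx)cos(n'x) dx = ½∫_0^π [sin((n+n')x) + sin((n−n')x)] dx, which is 0 when n+n' is even and 2n/(n²−n'²) when n+n' is odd (it need not vanish on (0, π)). For the constant mode: ∫_0^π 1 dx = π, ∫_0^π cos(nx) dx = 0, ∫_0^π sin(nx) dx = (1−(−1)^n)/n.
  u² squared terms: (-4)²·∫1 dx = 16·π = 16*π;  (1)²·∫sin(x)² dx = 1·π/2 = π/2.
  u² cross terms: 2·(-4)·(1)·∫1·sin(x) dx = -8·(2) = -16.
  So ∫_0^π u² dx = 16*π + π/2 − 16 = -16 + 33*π/2.
  (u')² squared terms: (1)²·∫cos(x)² dx = 1·π/2 = π/2.
  So ∫_0^π (u')² dx = π/2.
||u||_{H^1}^2 = (-16 + 33*π/2) + (π/2) = -16 + 17*π.


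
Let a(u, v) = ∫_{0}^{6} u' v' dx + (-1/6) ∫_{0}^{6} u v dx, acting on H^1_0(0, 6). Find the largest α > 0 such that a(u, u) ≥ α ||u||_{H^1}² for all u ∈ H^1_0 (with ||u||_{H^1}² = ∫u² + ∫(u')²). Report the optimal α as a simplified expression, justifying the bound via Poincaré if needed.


α = (-6 + π^2)/(π^2 + 36)

Coercivity of a(·,·) on H^1_0(0, 6) means a(u, u) ≥ α ||u||_{H^1}² for every u ∈ H^1_0.
The interval has length L = 6, and Poincaré/coercivity depend only on L. Here a(u, u) = ∫(u')² + (-1/6)·∫u².
Here c = -1/6 < 0 with |c| < (π/L)² = π^2/36, so coercivity still holds. The condition a(u,u) ≥ α||u||_{H^1}² reads (1−α)∫(u')² ≥ (α−c)∫u². Any admissible α is ≤ 1 (rapidly oscillating u have ∫u²/∫(u')² → 0), and α = 1 would force 0 ≥ (1−c)∫u², impossible since c < 1; so 1−α > 0. By the sharp Poincaré inequality on H^1_0 of an interval of length L, ∫(u')² ≥ (π/L)²∫u² with equality for the first sine mode sin(π(x−x₀)/L) (x₀ the left endpoint), so the inequality holds for all u iff (1−α)(π/L)² ≥ α − c, i.e. α ≤ ((π/L)² + c)/((π/L)² + 1) = (1 + c(L/π)²)/(1 + (L/π)²). (Direct route, valid since c ≤ 0: Poincaré gives c∫u² ≥ c(L/π)²∫(u')², so a(u,u) ≥ (1 + c(L/π)²)∫(u')², while ||u||_{H^1}² ≤ (1 + (L/π)²)∫(u')²; dividing yields the same α.) With (π/L)² = π^2/36 and c = -1/6, the largest admissible constant is α = ((π/L)² + c)/((π/L)² + 1).
Simplifying, α = (-6 + π^2)/(π^2 + 36).


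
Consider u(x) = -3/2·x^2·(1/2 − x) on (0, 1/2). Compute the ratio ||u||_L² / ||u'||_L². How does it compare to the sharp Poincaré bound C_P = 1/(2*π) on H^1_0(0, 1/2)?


||u||_L² / ||u'||_L² = sqrt(14)/28 < C_P = 1/(2*π).

u(x) = -3/2·x^2·(1/2 − x), so u'(x) = 3*x*(3*x - 1)/2.
u(x) = -3/2·x^2·(1/2 − x) vanishes at x = 0 and x = 1/2, so u ∈ H^1_0(0, 1/2). Differentiate via the product rule and integrate the resulting polynomials term by term.
  ∫_0^1/2 u² dx = ∫_0^1/2 (9*x^6/4 - 9*x^5/4 + 9*x^4/16) dx. Term by term:
    ∫_0^1/2 9*x^6/4 dx = 9/3584;  ∫_0^1/2 -9*x^5/4 dx = -3/512;  ∫_0^1/2 9*x^4/16 dx = 9/2560.
  Sum: 9/3584 − 3/512 + 9/2560 = 3/17920.
  ∫_0^1/2 (u')² dx = ∫_0^1/2 (81*x^4/4 - 27*x^3/2 + 9*x^2/4) dx. Term by term:
    ∫_0^1/2 81*x^4/4 dx = 81/640;  ∫_0^1/2 -27*x^3/2 dx = -27/128;  ∫_0^1/2 9*x^2/4 dx = 3/32.
  Sum: 81/640 − 27/128 + 3/32 = 3/320.
∫_0^1/2 u² dx = 3/17920, so ||u||_L² = sqrt(210)/1120.
∫_0^1/2 (u')² dx = 3/320, so ||u'||_L² = sqrt(15)/40.
Ratio ||u||_L² / ||u'||_L² = sqrt(14)/28.
Sharp Poincaré constant on H^1_0(0, 1/2) is C_P = L/π = 1/(2*π), achieved by sin(2*π·x).
A polynomial bump cannot attain the sharp Poincaré constant (only the first sine eigenfunction does), so the ratio is strictly less than C_P, consistent with ||u||_L² ≤ C_P ||u'||_L².


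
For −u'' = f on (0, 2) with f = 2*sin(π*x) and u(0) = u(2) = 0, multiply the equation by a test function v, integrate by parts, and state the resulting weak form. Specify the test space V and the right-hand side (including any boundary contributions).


V = H^1_0(0, 2) (so v(0) = v(2) = 0); weak form: ∫_0^2 u'v' dx = ∫_0^2 (2*sin(π*x)) v dx for all v ∈ V.

Multiply both sides by a test function v and integrate from 0 to 2:
  ∫_0^2 −u''(x) v(x) dx = ∫_0^2 f(x) v(x) dx.
Integrate the LHS by parts once:
  ∫_0^2 −u'' v dx = −[u'(x) v(x)]_0^2 + ∫_0^2 u'(x) v'(x) dx.
Thus ∫_0^2 u'(x) v'(x) dx = ∫_0^2 f(x) v(x) dx + [u'(x) v(x)]_0^2.
Choose V so that boundary terms are either known or forced to vanish.
u is Dirichlet: u(0) = u(2) = 0. Let V = H^1_0(0, 2); then v(0) = v(2) = 0, and [u' v]_0^2 = 0.
Weak formulation: find u (satisfying any essential BC) such that ∫_0^2 u'(x) v'(x) dx = ∫_0^2 f v dx for all v ∈ V.
Substituting f(x) = 2*sin(π*x), the right-hand side is ∫_0^2 (2*sin(π*x)) v dx.


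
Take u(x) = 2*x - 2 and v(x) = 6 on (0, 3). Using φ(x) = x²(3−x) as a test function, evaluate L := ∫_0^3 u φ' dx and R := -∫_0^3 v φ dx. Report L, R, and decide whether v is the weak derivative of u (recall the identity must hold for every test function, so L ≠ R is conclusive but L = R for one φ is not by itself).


LHS = -27/2, RHS = -81/2. No, v is not the weak derivative of u.

u(x) = 2*x - 2, classical derivative u'(x) = 2.
φ(x) = x²(3−x), so φ'(x) = 3*x*(2 - x).
Note φ(0) = φ(3) = 0, so the boundary term u·φ vanishes.
LHS = ∫_0^3 u(x) φ'(x) dx = ∫_0^3 (-6*x^3 + 18*x^2 - 12*x) dx. Term by term:
  ∫_0^3 -6*x^3 dx = -243/2;  ∫_0^3 18*x^2 dx = 162;  ∫_0^3 -12*x dx = -54.
Sum: -243/2 + 162 − 54 = -27/2.
So LHS = -27/2.
∫_0^3 v(x) φ(x) dx = ∫_0^3 (-6*x^3 + 18*x^2) dx. Term by term:
  ∫_0^3 -6*x^3 dx = -243/2;  ∫_0^3 18*x^2 dx = 162.
Sum: -243/2 + 162 = 81/2.
So RHS = -∫_0^3 v(x) φ(x) dx = -81/2.
LHS − RHS = 27 ≠ 0, so the identity fails.
(For a valid weak derivative the identity must hold for EVERY test function, in particular this one. The failure shows v is NOT the weak derivative of u.)
Correct weak derivative would be u'(x) = 2.


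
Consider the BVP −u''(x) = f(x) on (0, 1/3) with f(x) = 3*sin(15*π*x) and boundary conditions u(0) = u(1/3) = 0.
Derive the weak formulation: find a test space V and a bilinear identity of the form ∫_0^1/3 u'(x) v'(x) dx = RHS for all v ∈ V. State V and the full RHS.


V = H^1_0(0, 1/3) (so v(0) = v(1/3) = 0); weak form: ∫_0^1/3 u'v' dx = ∫_0^1/3 (3*sin(15*π*x)) v dx for all v ∈ V.

Multiply both sides by a test function v and integrate from 0 to 1/3:
  ∫_0^1/3 −u''(x) v(x) dx = ∫_0^1/3 f(x) v(x) dx.
Integrate the LHS by parts once:
  ∫_0^1/3 −u'' v dx = −[u'(x) v(x)]_0^1/3 + ∫_0^1/3 u'(x) v'(x) dx.
Thus ∫_0^1/3 u'(x) v'(x) dx = ∫_0^1/3 f(x) v(x) dx + [u'(x) v(x)]_0^1/3.
Choose V so that boundary terms are either known or forced to vanish.
u is Dirichlet: u(0) = u(1/3) = 0. Let V = H^1_0(0, 1/3); then v(0) = v(1/3) = 0, and [u' v]_0^1/3 = 0.
Weak formulation: find u (satisfying any essential BC) such that ∫_0^1/3 u'(x) v'(x) dx = ∫_0^1/3 f v dx for all v ∈ V.
Substituting f(x) = 3*sin(15*π*x), the right-hand side is ∫_0^1/3 (3*sin(15*π*x)) v dx.


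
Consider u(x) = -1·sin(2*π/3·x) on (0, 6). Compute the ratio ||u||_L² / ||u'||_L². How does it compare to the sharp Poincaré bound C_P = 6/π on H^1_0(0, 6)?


||u||_L² / ||u'||_L² = 3/(2*π) < C_P = 6/π.

u(x) = -1·sin(2*π/3·x), so u'(x) = -2*π*cos(2*π*x/3)/3.
Writing u(x) = A·sin(kπx/L) with A = -1 and k = 4, use ∫_0^L sin²(kπx/L) dx = L/2 and ∫_0^L cos²(kπx/L) dx = L/2.
u² = 1·sin²(2*π/3·x) and (u')² = 4*π^2/9·cos²(2*π/3·x), and each of sin², cos² integrates to L/2 = 3 over (0, 6).
∫_0^6 u² dx = 3, so ||u||_L² = sqrt(3).
∫_0^6 (u')² dx = 4*π^2/3, so ||u'||_L² = 2*sqrt(3)*π/3.
Ratio ||u||_L² / ||u'||_L² = 3/(2*π).
Sharp Poincaré constant on H^1_0(0, 6) is C_P = L/π = 6/π, achieved by sin(π/6·x).
This is the k = 4 harmonic; the ratio L/(kπ) is strictly less than C_P = L/π, consistent with the sharp inequality ||u||_L² ≤ C_P ||u'||_L².


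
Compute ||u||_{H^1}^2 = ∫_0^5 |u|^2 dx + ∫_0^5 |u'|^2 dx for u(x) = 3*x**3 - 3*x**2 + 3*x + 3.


||u||_{H^1}^2 = 752055/7

The H^1 norm (squared) on an interval (0, L) is
  ||u||_{H^1}^2 = ∫_0^L u(x)^2 dx + ∫_0^L u'(x)^2 dx.
Compute u'(x) = 9*x**2 - 6*x + 3.
Then u(x)^2 = 9*x**6 - 18*x**5 + 27*x**4 - 9*x**2 + 18*x + 9 and u'(x)^2 = 81*x**4 - 108*x**3 + 90*x**2 - 36*x + 9.
Integrate each monomial from 0 to 5 using ∫_0^5 c·x^n dx = c·5^(n+1)/(n+1):
  ∫_0^5 u(x)^2 dx = ∫_0^5 (9*x^6 - 18*x^5 + 27*x^4 - 9*x^2 + 18*x + 9) dx. Term by term:
    ∫_0^5 9*x^6 dx = 703125/7;  ∫_0^5 -18*x^5 dx = -46875;  ∫_0^5 27*x^4 dx = 16875;
    ∫_0^5 -9*x^2 dx = -375;  ∫_0^5 18*x dx = 225;  ∫_0^5 9 dx = 45.
  Sum: 703125/7 − 46875 + 16875 − 375 + 225 + 45 = 492390/7.
  ∫_0^5 u'(x)^2 dx = ∫_0^5 (81*x^4 - 108*x^3 + 90*x^2 - 36*x + 9) dx. Term by term:
    ∫_0^5 81*x^4 dx = 50625;  ∫_0^5 -108*x^3 dx = -16875;  ∫_0^5 90*x^2 dx = 3750;
    ∫_0^5 -36*x dx = -450;  ∫_0^5 9 dx = 45.
  Sum: 50625 − 16875 + 3750 − 450 + 45 = 37095.
Adding: ||u||_{H^1}^2 = 492390/7 + 37095 = 752055/7.


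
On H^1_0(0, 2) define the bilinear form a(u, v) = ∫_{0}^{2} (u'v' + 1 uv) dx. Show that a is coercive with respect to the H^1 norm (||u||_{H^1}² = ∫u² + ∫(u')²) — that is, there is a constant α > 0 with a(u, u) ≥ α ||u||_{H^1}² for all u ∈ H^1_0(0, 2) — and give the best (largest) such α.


α = 1

Coercivity of a(·,·) on H^1_0(0, 2) means a(u, u) ≥ α ||u||_{H^1}² for every u ∈ H^1_0.
The interval has length L = 2, and Poincaré/coercivity depend only on L. Here a(u, u) = ∫(u')² + (1)·∫u².
Here c = 1 ≥ 1, so a(u,u) = ∫(u')² + c∫u² ≥ ∫(u')² + ∫u² = ||u||_{H^1}², i.e. α = 1 works. No larger α is possible: a(u,u) ≥ α||u||_{H^1}² means (1−α)∫(u')² ≥ (α−c)∫u², and for the modes u_n = sin(nπ(x−x₀)/L) (x₀ the left endpoint) one has ∫u_n²/∫(u_n')² = (L/(nπ))² → 0, so a(u_n,u_n)/||u_n||_{H^1}² → 1. Hence the optimal constant is α = 1.
Therefore α = 1.


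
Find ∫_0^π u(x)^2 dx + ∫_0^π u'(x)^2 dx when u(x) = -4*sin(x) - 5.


||u||_{H^1(0,π)}^2 = 80 + 41*π

u'(x) = -4*cos(x).
Expand u² and (u')² and integrate term by term on (0, π), using: for integers n ≥ 1, ∫_0^π sin²(nx) dx = ∫_0^π cos²(nx) dx = π/2; for n ≠ n', ∫_0^π sin(nx)sin(n'x) dx = ∫_0^π cos(nx)cos(n'x) dx = 0; and by product-to-sum, ∫_0^π sin(nx)cos(n'x) dx = ½∫_0^π [sin((n+n')x) + sin((n−n')x)] dx, which is 0 when n+n' is even and 2n/(n²−n'²) when n+n' is odd (it need not vanish on (0, π)). For the constant mode: ∫_0^π 1 dx = π, ∫_0^π cos(nx) dx = 0, ∫_0^π sin(nx) dx = (1−(−1)^n)/n.
  u² squared terms: (-5)²·∫1 dx = 25·π = 25*π;  (-4)²·∫sin(x)² dx = 16·π/2 = 8*π.
  u² cross terms: 2·(-5)·(-4)·∫1·sin(x) dx = 40·(2) = 80.
  So ∫_0^π u² dx = 25*π + 8*π + 80 = 80 + 33*π.
  (u')² squared terms: (-4)²·∫cos(x)² dx = 16·π/2 = 8*π.
  So ∫_0^π (u')² dx = 8*π.
||u||_{H^1}^2 = (80 + 33*π) + (8*π) = 80 + 41*π.


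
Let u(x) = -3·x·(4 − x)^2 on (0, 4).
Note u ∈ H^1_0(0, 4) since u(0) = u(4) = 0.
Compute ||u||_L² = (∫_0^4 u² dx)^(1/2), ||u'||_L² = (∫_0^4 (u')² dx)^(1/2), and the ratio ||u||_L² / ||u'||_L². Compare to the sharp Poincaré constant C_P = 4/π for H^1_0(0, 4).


||u||_L² / ||u'||_L² = 2*sqrt(14)/7 < C_P = 4/π.

u(x) = -3·x·(4 − x)^2, so u'(x) = 3*(4 - 3*x)*(x - 4).
u(x) = -3·x·(4 − x)^2 vanishes at x = 0 and x = 4, so u ∈ H^1_0(0, 4). Differentiate via the product rule and integrate the resulting polynomials term by term.
  ∫_0^4 u² dx = ∫_0^4 (9*x^6 - 144*x^5 + 864*x^4 - 2304*x^3 + 2304*x^2) dx. Term by term:
    ∫_0^4 9*x^6 dx = 147456/7;  ∫_0^4 -144*x^5 dx = -98304;  ∫_0^4 864*x^4 dx = 884736/5;
    ∫_0^4 -2304*x^3 dx = -147456;  ∫_0^4 2304*x^2 dx = 49152.
  Sum: 147456/7 − 98304 + 884736/5 − 147456 + 49152 = 49152/35.
  ∫_0^4 (u')² dx = ∫_0^4 (81*x^4 - 864*x^3 + 3168*x^2 - 4608*x + 2304) dx. Term by term:
    ∫_0^4 81*x^4 dx = 82944/5;  ∫_0^4 -864*x^3 dx = -55296;  ∫_0^4 3168*x^2 dx = 67584;
    ∫_0^4 -4608*x dx = -36864;  ∫_0^4 2304 dx = 9216.
  Sum: 82944/5 − 55296 + 67584 − 36864 + 9216 = 6144/5.
∫_0^4 u² dx = 49152/35, so ||u||_L² = 128*sqrt(105)/35.
∫_0^4 (u')² dx = 6144/5, so ||u'||_L² = 32*sqrt(30)/5.
Ratio ||u||_L² / ||u'||_L² = 2*sqrt(14)/7.
Sharp Poincaré constant on H^1_0(0, 4) is C_P = L/π = 4/π, achieved by sin(π/4·x).
A polynomial bump cannot attain the sharp Poincaré constant (only the first sine eigenfunction does), so the ratio is strictly less than C_P, consistent with ||u||_L² ≤ C_P ||u'||_L².


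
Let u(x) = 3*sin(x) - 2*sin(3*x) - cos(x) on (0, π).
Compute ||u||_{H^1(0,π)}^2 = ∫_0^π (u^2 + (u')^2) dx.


||u||_{H^1(0,π)}^2 = 30*π

u'(x) = sin(x) + 3*cos(x) - 6*cos(3*x).
Expand u² and (u')² and integrate term by term on (0, π), using: for integers n ≥ 1, ∫_0^π sin²(nx) dx = ∫_0^π cos²(nx) dx = π/2; for n ≠ n', ∫_0^π sin(nx)sin(n'x) dx = ∫_0^π cos(nx)cos(n'x) dx = 0; and by product-to-sum, ∫_0^π sin(nx)cos(n'x) dx = ½∫_0^π [sin((n+n')x) + sin((n−n')x)] dx, which is 0 when n+n' is even and 2n/(n²−n'²) when n+n' is odd (it need not vanish on (0, π)).
  u² squared terms: (-1)²·∫cos(x)² dx = 1·π/2 = π/2;  (-2)²·∫sin(3x)² dx = 4·π/2 = 2*π;  (3)²·∫sin(x)² dx = 9·π/2 = 9*π/2.
  u² cross terms: 2·(-1)·(-2)·∫cos(x)·sin(3x) dx = 4·(0) = 0;  2·(-1)·(3)·∫cos(x)·sin(x) dx = -6·(0) = 0;  2·(-2)·(3)·∫sin(3x)·sin(x) dx = -12·(0) = 0.
  So ∫_0^π u² dx = π/2 + 2*π + 9*π/2 + 0 + 0 + 0 = 7*π.
  (u')² squared terms: (-6)²·∫cos(3x)² dx = 36·π/2 = 18*π;  (3)²·∫cos(x)² dx = 9·π/2 = 9*π/2;  (1)²·∫sin(x)² dx = 1·π/2 = π/2.
  (u')² cross terms: 2·(-6)·(3)·∫cos(3x)·cos(x) dx = -36·(0) = 0;  2·(-6)·(1)·∫cos(3x)·sin(x) dx = -12·(0) = 0;  2·(3)·(1)·∫cos(x)·sin(x) dx = 6·(0) = 0.
  So ∫_0^π (u')² dx = 18*π + 9*π/2 + π/2 + 0 + 0 + 0 = 23*π.
||u||_{H^1}^2 = (7*π) + (23*π) = 30*π.


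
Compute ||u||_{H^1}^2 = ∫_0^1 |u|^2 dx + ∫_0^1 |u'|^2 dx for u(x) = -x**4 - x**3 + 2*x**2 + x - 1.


||u||_{H^1}^2 = 2837/1260

The H^1 norm (squared) on an interval (0, L) is
  ||u||_{H^1}^2 = ∫_0^L u(x)^2 dx + ∫_0^L u'(x)^2 dx.
Compute u'(x) = -4*x**3 - 3*x**2 + 4*x + 1.
Then u(x)^2 = x**8 + 2*x**7 - 3*x**6 - 6*x**5 + 4*x**4 + 6*x**3 - 3*x**2 - 2*x + 1 and u'(x)^2 = 16*x**6 + 24*x**5 - 23*x**4 - 32*x**3 + 10*x**2 + 8*x + 1.
Integrate each monomial from 0 to 1 using ∫_0^1 c·x^n dx = c·1^(n+1)/(n+1):
  ∫_0^1 u(x)^2 dx = ∫_0^1 (x^8 + 2*x^7 - 3*x^6 - 6*x^5 + 4*x^4 + 6*x^3 - 3*x^2 - 2*x + 1) dx. Term by term:
    ∫_0^1 x^8 dx = 1/9;  ∫_0^1 2*x^7 dx = 1/4;  ∫_0^1 -3*x^6 dx = -3/7;
    ∫_0^1 -6*x^5 dx = -1;  ∫_0^1 4*x^4 dx = 4/5;  ∫_0^1 6*x^3 dx = 3/2;
    ∫_0^1 -3*x^2 dx = -1;  ∫_0^1 -2*x dx = -1;  ∫_0^1 1 dx = 1.
  Sum: 1/9 + 1/4 − 3/7 − 1 + 4/5 + 3/2 − 1 − 1 + 1 = 293/1260.
  ∫_0^1 u'(x)^2 dx = ∫_0^1 (16*x^6 + 24*x^5 - 23*x^4 - 32*x^3 + 10*x^2 + 8*x + 1) dx. Term by term:
    ∫_0^1 16*x^6 dx = 16/7;  ∫_0^1 24*x^5 dx = 4;  ∫_0^1 -23*x^4 dx = -23/5;
    ∫_0^1 -32*x^3 dx = -8;  ∫_0^1 10*x^2 dx = 10/3;  ∫_0^1 8*x dx = 4;
    ∫_0^1 1 dx = 1.
  Sum: 16/7 + 4 − 23/5 − 8 + 10/3 + 4 + 1 = 212/105.
Adding: ||u||_{H^1}^2 = 293/1260 + 212/105 = 2837/1260.


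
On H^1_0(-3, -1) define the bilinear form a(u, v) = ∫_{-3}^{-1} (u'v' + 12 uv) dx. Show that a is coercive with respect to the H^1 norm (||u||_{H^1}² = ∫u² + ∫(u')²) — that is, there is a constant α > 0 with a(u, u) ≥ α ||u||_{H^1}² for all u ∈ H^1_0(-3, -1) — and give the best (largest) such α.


α = 1

Coercivity of a(·,·) on H^1_0(-3, -1) means a(u, u) ≥ α ||u||_{H^1}² for every u ∈ H^1_0.
The interval has length L = 2, and Poincaré/coercivity depend only on L. Here a(u, u) = ∫(u')² + (12)·∫u².
Here c = 12 ≥ 1, so a(u,u) = ∫(u')² + c∫u² ≥ ∫(u')² + ∫u² = ||u||_{H^1}², i.e. α = 1 works. No larger α is possible: a(u,u) ≥ α||u||_{H^1}² means (1−α)∫(u')² ≥ (α−c)∫u², and for the modes u_n = sin(nπ(x−x₀)/L) (x₀ the left endpoint) one has ∫u_n²/∫(u_n')² = (L/(nπ))² → 0, so a(u_n,u_n)/||u_n||_{H^1}² → 1. Hence the optimal constant is α = 1.
Therefore α = 1.


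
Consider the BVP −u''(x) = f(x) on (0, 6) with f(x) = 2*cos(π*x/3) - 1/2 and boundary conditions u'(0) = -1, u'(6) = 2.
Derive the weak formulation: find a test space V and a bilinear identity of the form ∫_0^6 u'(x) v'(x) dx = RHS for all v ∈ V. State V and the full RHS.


V = H^1(0, 6) (v unrestricted at boundary; u is determined up to an additive constant); weak form: ∫_0^6 u'v' dx = ∫_0^6 (2*cos(π*x/3) - 1/2) v dx + 2·v(6) + v(0) for all v ∈ V.

Multiply both sides by a test function v and integrate from 0 to 6:
  ∫_0^6 −u''(x) v(x) dx = ∫_0^6 f(x) v(x) dx.
Integrate the LHS by parts once:
  ∫_0^6 −u'' v dx = −[u'(x) v(x)]_0^6 + ∫_0^6 u'(x) v'(x) dx.
Thus ∫_0^6 u'(x) v'(x) dx = ∫_0^6 f(x) v(x) dx + [u'(x) v(x)]_0^6.
Choose V so that boundary terms are either known or forced to vanish.
u has inhomogeneous Neumann u'(0) = -1, u'(6) = 2. [u' v]_0^6 = (2)·v(6) − (-1)·v(0) = 2·v(6) + v(0). Take V = H^1(0, 6); boundary term becomes part of RHS.
Weak formulation: find u (satisfying any essential BC) such that ∫_0^6 u'(x) v'(x) dx = ∫_0^6 f v dx + 2·v(6) + v(0) for all v ∈ V (Neumann data are natural BCs: they enter the RHS as boundary terms).
Substituting f(x) = 2*cos(π*x/3) - 1/2, the right-hand side is ∫_0^6 (2*cos(π*x/3) - 1/2) v dx + 2·v(6) + v(0).
Compatibility check (pure Neumann): taking v ≡ 1 ∈ V gives 0 = ∫_0^6 f dx + (2) − (-1), i.e. ∫_0^6 f dx must equal u'(0) − u'(6) = -3. Indeed ∫_0^6 (2*cos(π*x/3) - 1/2) dx = -3, so the data are compatible. The solution is then unique only up to an additive constant (fix it e.g. by requiring ∫_0^6 u dx = 0).


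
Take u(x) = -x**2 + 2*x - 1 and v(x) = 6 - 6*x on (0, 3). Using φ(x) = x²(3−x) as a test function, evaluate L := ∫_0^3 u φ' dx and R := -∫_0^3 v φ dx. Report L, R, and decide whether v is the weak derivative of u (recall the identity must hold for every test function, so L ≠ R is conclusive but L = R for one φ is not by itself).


LHS = 54/5, RHS = 162/5. No, v is not the weak derivative of u.

u(x) = -x**2 + 2*x - 1, classical derivative u'(x) = 2 - 2*x.
φ(x) = x²(3−x), so φ'(x) = 3*x*(2 - x).
Note φ(0) = φ(3) = 0, so the boundary term u·φ vanishes.
LHS = ∫_0^3 u(x) φ'(x) dx = ∫_0^3 (3*x^4 - 12*x^3 + 15*x^2 - 6*x) dx. Term by term:
  ∫_0^3 3*x^4 dx = 729/5;  ∫_0^3 -12*x^3 dx = -243;  ∫_0^3 15*x^2 dx = 135;
  ∫_0^3 -6*x dx = -27.
Sum: 729/5 − 243 + 135 − 27 = 54/5.
So LHS = 54/5.
∫_0^3 v(x) φ(x) dx = ∫_0^3 (6*x^4 - 24*x^3 + 18*x^2) dx. Term by term:
  ∫_0^3 6*x^4 dx = 1458/5;  ∫_0^3 -24*x^3 dx = -486;  ∫_0^3 18*x^2 dx = 162.
Sum: 1458/5 − 486 + 162 = -162/5.
So RHS = -∫_0^3 v(x) φ(x) dx = 162/5.
LHS − RHS = -108/5 ≠ 0, so the identity fails.
(For a valid weak derivative the identity must hold for EVERY test function, in particular this one. The failure shows v is NOT the weak derivative of u.)
Correct weak derivative would be u'(x) = 2 - 2*x.


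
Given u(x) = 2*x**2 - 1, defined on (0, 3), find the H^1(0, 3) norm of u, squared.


||u||_{H^1}^2 = 1527/5

The H^1 norm (squared) on an interval (0, L) is
  ||u||_{H^1}^2 = ∫_0^L u(x)^2 dx + ∫_0^L u'(x)^2 dx.
Compute u'(x) = 4*x.
Then u(x)^2 = 4*x**4 - 4*x**2 + 1 and u'(x)^2 = 16*x**2.
Integrate each monomial from 0 to 3 using ∫_0^3 c·x^n dx = c·3^(n+1)/(n+1):
  ∫_0^3 u(x)^2 dx = ∫_0^3 (4*x^4 - 4*x^2 + 1) dx. Term by term:
    ∫_0^3 4*x^4 dx = 972/5;  ∫_0^3 -4*x^2 dx = -36;  ∫_0^3 1 dx = 3.
  Sum: 972/5 − 36 + 3 = 807/5.
  ∫_0^3 u'(x)^2 dx = ∫_0^3 (16*x^2) dx. Term by term:
    ∫_0^3 16*x^2 dx = 144.
Adding: ||u||_{H^1}^2 = 807/5 + 144 = 1527/5.


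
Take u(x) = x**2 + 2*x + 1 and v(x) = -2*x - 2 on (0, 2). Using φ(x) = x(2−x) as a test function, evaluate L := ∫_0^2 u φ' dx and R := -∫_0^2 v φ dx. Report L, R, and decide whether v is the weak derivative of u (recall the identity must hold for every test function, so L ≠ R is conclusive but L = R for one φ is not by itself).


LHS = -16/3, RHS = 16/3. No, v is not the weak derivative of u.

u(x) = x**2 + 2*x + 1, classical derivative u'(x) = 2*x + 2.
φ(x) = x(2−x), so φ'(x) = 2 - 2*x.
Note φ(0) = φ(2) = 0, so the boundary term u·φ vanishes.
LHS = ∫_0^2 u(x) φ'(x) dx = ∫_0^2 (-2*x^3 - 2*x^2 + 2*x + 2) dx. Term by term:
  ∫_0^2 -2*x^3 dx = -8;  ∫_0^2 -2*x^2 dx = -16/3;  ∫_0^2 2*x dx = 4;
  ∫_0^2 2 dx = 4.
Sum: -8 − 16/3 + 4 + 4 = -16/3.
So LHS = -16/3.
∫_0^2 v(x) φ(x) dx = ∫_0^2 (2*x^3 - 2*x^2 - 4*x) dx. Term by term:
  ∫_0^2 2*x^3 dx = 8;  ∫_0^2 -2*x^2 dx = -16/3;  ∫_0^2 -4*x dx = -8.
Sum: 8 − 16/3 − 8 = -16/3.
So RHS = -∫_0^2 v(x) φ(x) dx = 16/3.
LHS − RHS = -32/3 ≠ 0, so the identity fails.
(For a valid weak derivative the identity must hold for EVERY test function, in particular this one. The failure shows v is NOT the weak derivative of u.)
Correct weak derivative would be u'(x) = 2*x + 2.


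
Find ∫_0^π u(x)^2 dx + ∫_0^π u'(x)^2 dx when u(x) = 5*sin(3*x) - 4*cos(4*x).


||u||_{H^1(0,π)}^2 = 4080/7 + 261*π

u'(x) = 16*sin(4*x) + 15*cos(3*x).
Expand u² and (u')² and integrate term by term on (0, π), using: for integers n ≥ 1, ∫_0^π sin²(nx) dx = ∫_0^π cos²(nx) dx = π/2; for n ≠ n', ∫_0^π sin(nx)sin(n'x) dx = ∫_0^π cos(nx)cos(n'x) dx = 0; and by product-to-sum, ∫_0^π sin(nx)cos(n'x) dx = ½∫_0^π [sin((n+n')x) + sin((n−n')x)] dx, which is 0 when n+n' is even and 2n/(n²−n'²) when n+n' is odd (it need not vanish on (0, π)).
  u² squared terms: (-4)²·∫cos(4x)² dx = 16·π/2 = 8*π;  (5)²·∫sin(3x)² dx = 25·π/2 = 25*π/2.
  u² cross terms: 2·(-4)·(5)·∫cos(4x)·sin(3x) dx = -40·(-6/7) = 240/7.
  So ∫_0^π u² dx = 8*π + 25*π/2 + 240/7 = 240/7 + 41*π/2.
  (u')² squared terms: (15)²·∫cos(3x)² dx = 225·π/2 = 225*π/2;  (16)²·∫sin(4x)² dx = 256·π/2 = 128*π.
  (u')² cross terms: 2·(15)·(16)·∫cos(3x)·sin(4x) dx = 480·(8/7) = 3840/7.
  So ∫_0^π (u')² dx = 225*π/2 + 128*π + 3840/7 = 3840/7 + 481*π/2.
||u||_{H^1}^2 = (240/7 + 41*π/2) + (3840/7 + 481*π/2) = 4080/7 + 261*π.


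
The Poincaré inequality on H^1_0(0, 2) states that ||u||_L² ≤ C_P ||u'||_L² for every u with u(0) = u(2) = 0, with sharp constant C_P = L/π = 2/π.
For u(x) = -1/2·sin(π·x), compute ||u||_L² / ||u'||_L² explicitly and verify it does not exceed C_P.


||u||_L² / ||u'||_L² = 1/π < C_P = 2/π.

u(x) = -1/2·sin(π·x), so u'(x) = -π*cos(π*x)/2.
Writing u(x) = A·sin(kπx/L) with A = -1/2 and k = 2, use ∫_0^L sin²(kπx/L) dx = L/2 and ∫_0^L cos²(kπx/L) dx = L/2.
u² = 1/4·sin²(π·x) and (u')² = π^2/4·cos²(π·x), and each of sin², cos² integrates to L/2 = 1 over (0, 2).
∫_0^2 u² dx = 1/4, so ||u||_L² = 1/2.
∫_0^2 (u')² dx = π^2/4, so ||u'||_L² = π/2.
Ratio ||u||_L² / ||u'||_L² = 1/π.
Sharp Poincaré constant on H^1_0(0, 2) is C_P = L/π = 2/π, achieved by sin(π/2·x).
This is the k = 2 harmonic; the ratio L/(kπ) is strictly less than C_P = L/π, consistent with the sharp inequality ||u||_L² ≤ C_P ||u'||_L².


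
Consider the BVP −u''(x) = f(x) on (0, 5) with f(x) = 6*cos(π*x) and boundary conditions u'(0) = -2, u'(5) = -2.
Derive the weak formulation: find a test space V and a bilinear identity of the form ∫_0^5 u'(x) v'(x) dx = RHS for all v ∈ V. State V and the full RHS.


V = H^1(0, 5) (v unrestricted at boundary; u is determined up to an additive constant); weak form: ∫_0^5 u'v' dx = ∫_0^5 (6*cos(π*x)) v dx − 2·v(5) + 2·v(0) for all v ∈ V.

Multiply both sides by a test function v and integrate from 0 to 5:
  ∫_0^5 −u''(x) v(x) dx = ∫_0^5 f(x) v(x) dx.
Integrate the LHS by parts once:
  ∫_0^5 −u'' v dx = −[u'(x) v(x)]_0^5 + ∫_0^5 u'(x) v'(x) dx.
Thus ∫_0^5 u'(x) v'(x) dx = ∫_0^5 f(x) v(x) dx + [u'(x) v(x)]_0^5.
Choose V so that boundary terms are either known or forced to vanish.
u has inhomogeneous Neumann u'(0) = -2, u'(5) = -2. [u' v]_0^5 = (-2)·v(5) − (-2)·v(0) = − 2·v(5) + 2·v(0). Take V = H^1(0, 5); boundary term becomes part of RHS.
Weak formulation: find u (satisfying any essential BC) such that ∫_0^5 u'(x) v'(x) dx = ∫_0^5 f v dx − 2·v(5) + 2·v(0) for all v ∈ V (Neumann data are natural BCs: they enter the RHS as boundary terms).
Substituting f(x) = 6*cos(π*x), the right-hand side is ∫_0^5 (6*cos(π*x)) v dx − 2·v(5) + 2·v(0).
Compatibility check (pure Neumann): taking v ≡ 1 ∈ V gives 0 = ∫_0^5 f dx + (-2) − (-2), i.e. ∫_0^5 f dx must equal u'(0) − u'(5) = 0. Indeed ∫_0^5 (6*cos(π*x)) dx = 0, so the data are compatible. The solution is then unique only up to an additive constant (fix it e.g. by requiring ∫_0^5 u dx = 0).


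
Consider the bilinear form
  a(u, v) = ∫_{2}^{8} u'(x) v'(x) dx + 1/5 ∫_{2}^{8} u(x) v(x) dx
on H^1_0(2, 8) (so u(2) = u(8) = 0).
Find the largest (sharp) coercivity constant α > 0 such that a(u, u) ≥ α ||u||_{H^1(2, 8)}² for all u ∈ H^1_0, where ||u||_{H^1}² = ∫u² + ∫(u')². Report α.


α = (36/5 + π^2)/(π^2 + 36)

Coercivity of a(·,·) on H^1_0(2, 8) means a(u, u) ≥ α ||u||_{H^1}² for every u ∈ H^1_0.
The interval has length L = 6, and Poincaré/coercivity depend only on L. Here a(u, u) = ∫(u')² + (1/5)·∫u².
Here 0 < c = 1/5 < 1. The condition a(u,u) ≥ α||u||_{H^1}² reads (1−α)∫(u')² ≥ (α−c)∫u². Any admissible α is ≤ 1 (rapidly oscillating u have ∫u²/∫(u')² → 0), and α = 1 would force 0 ≥ (1−c)∫u², impossible since c < 1; so 1−α > 0. By the sharp Poincaré inequality on H^1_0 of an interval of length L, ∫(u')² ≥ (π/L)²∫u² with equality for the first sine mode sin(π(x−x₀)/L) (x₀ the left endpoint), so the inequality holds for all u iff (1−α)(π/L)² ≥ α − c, i.e. α ≤ ((π/L)² + c)/((π/L)² + 1) = (1 + c(L/π)²)/(1 + (L/π)²). With (π/L)² = π^2/36 and c = 1/5, the largest admissible constant is α = ((π/L)² + c)/((π/L)² + 1).
Simplifying, α = (36/5 + π^2)/(π^2 + 36).


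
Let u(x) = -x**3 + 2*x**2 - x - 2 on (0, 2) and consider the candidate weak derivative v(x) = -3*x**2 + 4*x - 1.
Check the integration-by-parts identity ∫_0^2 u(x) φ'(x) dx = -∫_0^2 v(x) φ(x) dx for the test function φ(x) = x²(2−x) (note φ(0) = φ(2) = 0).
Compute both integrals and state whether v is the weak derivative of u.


LHS = 4/3, RHS = 4/3. Yes, v = u' weakly.

u(x) = -x**3 + 2*x**2 - x - 2, classical derivative u'(x) = -3*x**2 + 4*x - 1.
φ(x) = x²(2−x), so φ'(x) = x*(4 - 3*x).
Note φ(0) = φ(2) = 0, so the boundary term u·φ vanishes.
LHS = ∫_0^2 u(x) φ'(x) dx = ∫_0^2 (3*x^5 - 10*x^4 + 11*x^3 + 2*x^2 - 8*x) dx. Term by term:
  ∫_0^2 3*x^5 dx = 32;  ∫_0^2 -10*x^4 dx = -64;  ∫_0^2 11*x^3 dx = 44;
  ∫_0^2 2*x^2 dx = 16/3;  ∫_0^2 -8*x dx = -16.
Sum: 32 − 64 + 44 + 16/3 − 16 = 4/3.
So LHS = 4/3.
∫_0^2 v(x) φ(x) dx = ∫_0^2 (3*x^5 - 10*x^4 + 9*x^3 - 2*x^2) dx. Term by term:
  ∫_0^2 3*x^5 dx = 32;  ∫_0^2 -10*x^4 dx = -64;  ∫_0^2 9*x^3 dx = 36;
  ∫_0^2 -2*x^2 dx = -16/3.
Sum: 32 − 64 + 36 − 16/3 = -4/3.
So RHS = -∫_0^2 v(x) φ(x) dx = 4/3.
LHS = RHS, so the identity holds for this test φ.
Moreover u is smooth here and v(x) = u'(x) = -3*x**2 + 4*x - 1 pointwise, so the identity holds for every test function. Hence v is the weak derivative of u.


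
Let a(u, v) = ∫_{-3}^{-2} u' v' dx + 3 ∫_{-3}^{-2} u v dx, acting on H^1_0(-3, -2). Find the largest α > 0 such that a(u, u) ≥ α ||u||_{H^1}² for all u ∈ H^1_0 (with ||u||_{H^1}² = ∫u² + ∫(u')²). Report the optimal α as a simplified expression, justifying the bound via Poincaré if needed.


α = 1

Coercivity of a(·,·) on H^1_0(-3, -2) means a(u, u) ≥ α ||u||_{H^1}² for every u ∈ H^1_0.
The interval has length L = 1, and Poincaré/coercivity depend only on L. Here a(u, u) = ∫(u')² + (3)·∫u².
Here c = 3 ≥ 1, so a(u,u) = ∫(u')² + c∫u² ≥ ∫(u')² + ∫u² = ||u||_{H^1}², i.e. α = 1 works. No larger α is possible: a(u,u) ≥ α||u||_{H^1}² means (1−α)∫(u')² ≥ (α−c)∫u², and for the modes u_n = sin(nπ(x−x₀)/L) (x₀ the left endpoint) one has ∫u_n²/∫(u_n')² = (L/(nπ))² → 0, so a(u_n,u_n)/||u_n||_{H^1}² → 1. Hence the optimal constant is α = 1.
Therefore α = 1.


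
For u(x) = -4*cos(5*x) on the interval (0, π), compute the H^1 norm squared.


||u||_{H^1(0,π)}^2 = 208*π

u'(x) = 20*sin(5*x).
Expand u² and (u')² and integrate term by term on (0, π), using: for integers n ≥ 1, ∫_0^π sin²(nx) dx = ∫_0^π cos²(nx) dx = π/2; for n ≠ n', ∫_0^π sin(nx)sin(n'x) dx = ∫_0^π cos(nx)cos(n'x) dx = 0; and by product-to-sum, ∫_0^π sin(nx)cos(n'x) dx = ½∫_0^π [sin((n+n')x) + sin((n−n')x)] dx, which is 0 when n+n' is even and 2n/(n²−n'²) when n+n' is odd (it need not vanish on (0, π)).
  u² squared terms: (-4)²·∫cos(5x)² dx = 16·π/2 = 8*π.
  So ∫_0^π u² dx = 8*π.
  (u')² squared terms: (20)²·∫sin(5x)² dx = 400·π/2 = 200*π.
  So ∫_0^π (u')² dx = 200*π.
||u||_{H^1}^2 = (8*π) + (200*π) = 208*π.


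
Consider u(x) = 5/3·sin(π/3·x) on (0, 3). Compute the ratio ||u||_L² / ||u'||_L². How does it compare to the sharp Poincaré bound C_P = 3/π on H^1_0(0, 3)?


||u||_L² / ||u'||_L² = 3/π = C_P.

u(x) = 5/3·sin(π/3·x), so u'(x) = 5*π*cos(π*x/3)/9.
Writing u(x) = A·sin(kπx/L) with A = 5/3 and k = 1, use ∫_0^L sin²(kπx/L) dx = L/2 and ∫_0^L cos²(kπx/L) dx = L/2.
u² = 25/9·sin²(π/3·x) and (u')² = 25*π^2/81·cos²(π/3·x), and each of sin², cos² integrates to L/2 = 3/2 over (0, 3).
∫_0^3 u² dx = 25/6, so ||u||_L² = 5*sqrt(6)/6.
∫_0^3 (u')² dx = 25*π^2/54, so ||u'||_L² = 5*sqrt(6)*π/18.
Ratio ||u||_L² / ||u'||_L² = 3/π.
Sharp Poincaré constant on H^1_0(0, 3) is C_P = L/π = 3/π, achieved by sin(π/3·x).
This is the k = 1 eigenfunction (up to amplitude), so the ratio equals the sharp Poincaré constant exactly.


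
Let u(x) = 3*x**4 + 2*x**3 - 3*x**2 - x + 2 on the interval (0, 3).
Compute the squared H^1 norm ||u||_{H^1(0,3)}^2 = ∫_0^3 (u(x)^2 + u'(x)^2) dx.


||u||_{H^1}^2 = 2783694/35

The H^1 norm (squared) on an interval (0, L) is
  ||u||_{H^1}^2 = ∫_0^L u(x)^2 dx + ∫_0^L u'(x)^2 dx.
Compute u'(x) = 12*x**3 + 6*x**2 - 6*x - 1.
Then u(x)^2 = 9*x**8 + 12*x**7 - 14*x**6 - 18*x**5 + 17*x**4 + 14*x**3 - 11*x**2 - 4*x + 4 and u'(x)^2 = 144*x**6 + 144*x**5 - 108*x**4 - 96*x**3 + 24*x**2 + 12*x + 1.
Integrate each monomial from 0 to 3 using ∫_0^3 c·x^n dx = c·3^(n+1)/(n+1):
  ∫_0^3 u(x)^2 dx = ∫_0^3 (9*x^8 + 12*x^7 - 14*x^6 - 18*x^5 + 17*x^4 + 14*x^3 - 11*x^2 - 4*x + 4) dx. Term by term:
    ∫_0^3 9*x^8 dx = 19683;  ∫_0^3 12*x^7 dx = 19683/2;  ∫_0^3 -14*x^6 dx = -4374;
    ∫_0^3 -18*x^5 dx = -2187;  ∫_0^3 17*x^4 dx = 4131/5;  ∫_0^3 14*x^3 dx = 567/2;
    ∫_0^3 -11*x^2 dx = -99;  ∫_0^3 -4*x dx = -18;  ∫_0^3 4 dx = 12.
  Sum: 19683 + 19683/2 − 4374 − 2187 + 4131/5 + 567/2 − 99 − 18 + 12 = 119841/5.
  ∫_0^3 u'(x)^2 dx = ∫_0^3 (144*x^6 + 144*x^5 - 108*x^4 - 96*x^3 + 24*x^2 + 12*x + 1) dx. Term by term:
    ∫_0^3 144*x^6 dx = 314928/7;  ∫_0^3 144*x^5 dx = 17496;  ∫_0^3 -108*x^4 dx = -26244/5;
    ∫_0^3 -96*x^3 dx = -1944;  ∫_0^3 24*x^2 dx = 216;  ∫_0^3 12*x dx = 54;
    ∫_0^3 1 dx = 3.
  Sum: 314928/7 + 17496 − 26244/5 − 1944 + 216 + 54 + 3 = 1944807/35.
Adding: ||u||_{H^1}^2 = 119841/5 + 1944807/35 = 2783694/35.


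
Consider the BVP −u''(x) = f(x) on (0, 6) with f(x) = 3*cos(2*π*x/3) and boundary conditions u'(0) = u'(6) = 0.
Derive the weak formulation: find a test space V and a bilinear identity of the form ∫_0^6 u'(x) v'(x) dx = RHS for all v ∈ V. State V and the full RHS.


V = H^1(0, 6) (no boundary constraint on v; u is determined up to an additive constant); weak form: ∫_0^6 u'v' dx = ∫_0^6 (3*cos(2*π*x/3)) v dx for all v ∈ V.

Multiply both sides by a test function v and integrate from 0 to 6:
  ∫_0^6 −u''(x) v(x) dx = ∫_0^6 f(x) v(x) dx.
Integrate the LHS by parts once:
  ∫_0^6 −u'' v dx = −[u'(x) v(x)]_0^6 + ∫_0^6 u'(x) v'(x) dx.
Thus ∫_0^6 u'(x) v'(x) dx = ∫_0^6 f(x) v(x) dx + [u'(x) v(x)]_0^6.
Choose V so that boundary terms are either known or forced to vanish.
u has homogeneous Neumann: u'(0) = u'(6) = 0. So [u' v]_0^6 = 0·v(6) − 0·v(0) = 0 for any v; take V = H^1(0, 6).
Weak formulation: find u (satisfying any essential BC) such that ∫_0^6 u'(x) v'(x) dx = ∫_0^6 f v dx for all v ∈ V (homogeneous Neumann, so boundary terms vanish).
Substituting f(x) = 3*cos(2*π*x/3), the right-hand side is ∫_0^6 (3*cos(2*π*x/3)) v dx.
Compatibility check (pure Neumann): taking v ≡ 1 ∈ V gives 0 = ∫_0^6 f dx + (0) − (0), i.e. ∫_0^6 f dx must equal u'(0) − u'(6) = 0. Indeed ∫_0^6 (3*cos(2*π*x/3)) dx = 0, so the data are compatible. The solution is then unique only up to an additive constant (fix it e.g. by requiring ∫_0^6 u dx = 0).
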